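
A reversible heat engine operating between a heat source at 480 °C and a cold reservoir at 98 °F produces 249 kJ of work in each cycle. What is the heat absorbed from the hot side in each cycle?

Q_H ≈ 423.0 kJ

T_H = 480 °C → 480 + 273.15 = 753.15 K.
T_C = 98 °F → (98 − 32) × 5/9 = 36.67 °C = 309.82 K.
η_rev = 1 − T_C/T_H = 1 − 309.82/753.15 = 0.5886.
Q_H = W/η = 249/0.5886 = 423.0 kJ.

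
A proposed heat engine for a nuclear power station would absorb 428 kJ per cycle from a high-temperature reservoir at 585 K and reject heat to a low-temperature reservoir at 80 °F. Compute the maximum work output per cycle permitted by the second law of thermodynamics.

W_max ≈ 209 kJ

T_C = 80 °F → (80 − 32) × 5/9 = 26.67 °C = 299.82 K.
The second-law ceiling is the Carnot efficiency, η_max = 1 − T_C/T_H = 1 − 299.82/585.00 = 0.4875.
W_max = η_max · Q_H = 0.4875 × 428 = 209 kJ.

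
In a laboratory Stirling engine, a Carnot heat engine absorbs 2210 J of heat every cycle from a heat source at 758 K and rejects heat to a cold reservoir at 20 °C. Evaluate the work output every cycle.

W ≈ 1360 J

T_C = 20 °C → 20 + 273.15 = 293.15 K.
Since the cycle is reversible, η = 1 − T_C/T_H = 1 − 293.15/758.00 = 0.6133.
W = η·Q_H = 0.6133 × 2210 = 1360 J.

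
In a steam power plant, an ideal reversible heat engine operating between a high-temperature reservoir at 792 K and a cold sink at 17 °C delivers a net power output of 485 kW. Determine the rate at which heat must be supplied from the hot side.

Q̇_H ≈ 765 kW

T_C = 17 °C → 17 + 273.15 = 290.15 K.
η_rev = 1 − T_C/T_H = 1 − 290.15/792.00 = 0.6336.
Q_H = W/η = 485/0.6336 = 765 kW.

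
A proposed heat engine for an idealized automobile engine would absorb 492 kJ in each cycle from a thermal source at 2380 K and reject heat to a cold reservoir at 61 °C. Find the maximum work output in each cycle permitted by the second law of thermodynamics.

W_max ≈ 423 kJ

T_C = 61 °C → 61 + 273.15 = 334.15 K.
By the Carnot theorem, η_max = 1 − T_C/T_H = 1 − 334.15/2380.00 = 0.8596.
W_max = η_max · Q_H = 0.8596 × 492 = 423 kJ.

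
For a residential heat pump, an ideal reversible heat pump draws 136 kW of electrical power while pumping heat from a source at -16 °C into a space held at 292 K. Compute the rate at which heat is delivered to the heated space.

T_C = -16 °C → -16 + 273.15 = 257.15 K.
Reversible heating COP: COP_HP = T_H/(T_H − T_C) = 292.00/34.85 = 8.3788.
Q_H = COP_HP · W = 8.3788 × 136 = 1140 kW.

Q̇_H ≈ 1140 kW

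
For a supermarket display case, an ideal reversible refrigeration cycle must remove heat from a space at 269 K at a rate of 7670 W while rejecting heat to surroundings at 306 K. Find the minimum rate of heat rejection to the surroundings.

For a reversible cycle Q_H/Q_C = T_H/T_C, so Q_H = Q_C·T_H/T_C = 7670 × 306.00/269.00 = 8720 W.

Q̇_H ≈ 8720 W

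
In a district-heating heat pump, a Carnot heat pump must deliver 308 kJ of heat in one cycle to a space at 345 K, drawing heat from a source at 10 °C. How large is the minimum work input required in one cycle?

W_in ≈ 55.22 kJ

T_C = 10 °C → 10 + 273.15 = 283.15 K.
The Carnot heat-pump COP is COP_HP = T_H/(T_H − T_C) = 345.00/61.85 = 5.5780.
W = Q_H/COP_HP = 308/5.5780 = 55.22 kJ.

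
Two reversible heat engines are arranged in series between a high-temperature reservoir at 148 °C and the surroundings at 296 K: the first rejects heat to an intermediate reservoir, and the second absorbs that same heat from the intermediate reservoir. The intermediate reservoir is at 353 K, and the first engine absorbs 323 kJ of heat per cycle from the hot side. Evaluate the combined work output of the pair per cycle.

W_total ≈ 96.0 kJ

T_H = 148 °C → 148 + 273.15 = 421.15 K.
Two reversible stages in series are equivalent to a single Carnot engine between T_H and T_C, so η_total = 1 − T_C/T_H = 1 − 296.00/421.15 = 0.2972.
W_total = η_total · Q_H = 0.2972 × 323 = 96.0 kJ.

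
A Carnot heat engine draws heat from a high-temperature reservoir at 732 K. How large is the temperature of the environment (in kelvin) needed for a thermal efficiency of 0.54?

From η = 1 − T_C/T_H, T_C = T_H·(1 − η) = 732.00 × (1 − 0.54) = 336.7 K.

T_C ≈ 336.7 K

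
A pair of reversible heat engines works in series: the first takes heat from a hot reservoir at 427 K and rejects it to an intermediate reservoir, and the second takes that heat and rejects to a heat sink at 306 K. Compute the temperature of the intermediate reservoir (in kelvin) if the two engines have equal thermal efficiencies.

T_m ≈ 361 K

Equal efficiencies require 1 − T_m/T_H = 1 − T_C/T_m, i.e. T_m/T_H = T_C/T_m, so T_m = √(T_H·T_C) = √(427.00 × 306.00) = 361 K.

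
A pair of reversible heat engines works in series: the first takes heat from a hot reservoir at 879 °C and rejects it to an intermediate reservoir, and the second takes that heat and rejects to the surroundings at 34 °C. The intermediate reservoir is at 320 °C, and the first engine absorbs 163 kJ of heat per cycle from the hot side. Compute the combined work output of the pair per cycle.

T_H = 879 °C → 879 + 273.15 = 1152.15 K.
T_C = 34 °C → 34 + 273.15 = 307.15 K.
Two reversible stages in series are equivalent to a single Carnot engine between T_H and T_C, so η_total = 1 − T_C/T_H = 1 − 307.15/1152.15 = 0.7334.
W_total = η_total · Q_H = 0.7334 × 163 = 120 kJ.

W_total ≈ 120 kJ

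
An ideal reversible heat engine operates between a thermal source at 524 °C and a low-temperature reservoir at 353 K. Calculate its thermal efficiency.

T_H = 524 °C → 524 + 273.15 = 797.15 K.
η_rev = 1 − T_C/T_H = 1 − 353.00/797.15 = 0.557.

η ≈ 0.557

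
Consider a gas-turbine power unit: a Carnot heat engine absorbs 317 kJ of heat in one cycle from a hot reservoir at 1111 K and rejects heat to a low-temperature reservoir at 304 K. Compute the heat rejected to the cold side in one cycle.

Since the cycle is reversible, η = 1 − T_C/T_H = 1 − 304.00/1111.00 = 0.7264.
For a reversible cycle Q_C/Q_H = T_C/T_H, so Q_C = 317 × 304.00/1111.00 = 86.7 kJ.

Q_C ≈ 86.7 kJ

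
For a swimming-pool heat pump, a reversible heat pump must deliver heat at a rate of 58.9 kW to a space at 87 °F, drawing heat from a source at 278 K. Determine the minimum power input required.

T_H = 87 °F → (87 − 32) × 5/9 = 30.56 °C = 303.71 K.
For a reversible heat pump, COP_HP = T_H/(T_H − T_C) = 303.71/25.71 = 11.8148.
W = Q_H/COP_HP = 58.9/11.8148 = 4.985 kW.

Ẇ_in ≈ 4.985 kW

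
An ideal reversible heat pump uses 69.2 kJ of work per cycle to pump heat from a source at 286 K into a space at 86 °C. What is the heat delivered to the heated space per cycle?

T_H = 86 °C → 86 + 273.15 = 359.15 K.
The Carnot heat-pump COP is COP_HP = T_H/(T_H − T_C) = 359.15/73.15 = 4.9098.
Q_H = COP_HP · W = 4.9098 × 69.2 = 339.8 kJ.

Q_H ≈ 339.8 kJ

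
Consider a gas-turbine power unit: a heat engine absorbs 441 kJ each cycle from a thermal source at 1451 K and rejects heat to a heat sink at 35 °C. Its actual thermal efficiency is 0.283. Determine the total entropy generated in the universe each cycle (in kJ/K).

T_C = 35 °C → 35 + 273.15 = 308.15 K.
W = η·Q_H = 0.283 × 441 = 124.8 kJ, so Q_C = Q_H − W = 316.2 kJ.
Reservoir entropy changes: ΔS_H = −Q_H/T_H = −441/1451.00 = -0.3039 kJ/K and ΔS_C = +Q_C/T_C = 316.2/308.15 = 1.026 kJ/K.
ΔS_univ = −Q_H/T_H + Q_C/T_C = 0.722 kJ/K (> 0, since η = 0.283 < η_Carnot = 0.788).

ΔS_univ ≈ 0.722 kJ/K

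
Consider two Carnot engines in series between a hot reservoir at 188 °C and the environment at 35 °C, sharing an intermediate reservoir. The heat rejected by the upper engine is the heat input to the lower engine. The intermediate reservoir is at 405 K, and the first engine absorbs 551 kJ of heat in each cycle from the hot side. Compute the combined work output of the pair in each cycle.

W_total ≈ 183 kJ

T_H = 188 °C → 188 + 273.15 = 461.15 K.
T_C = 35 °C → 35 + 273.15 = 308.15 K.
Two reversible stages in series are equivalent to a single Carnot engine between T_H and T_C, so η_total = 1 − T_C/T_H = 1 − 308.15/461.15 = 0.3318.
W_total = η_total · Q_H = 0.3318 × 551 = 183 kJ.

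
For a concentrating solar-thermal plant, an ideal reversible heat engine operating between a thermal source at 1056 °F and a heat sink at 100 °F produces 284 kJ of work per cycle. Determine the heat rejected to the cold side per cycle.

Q_C ≈ 166 kJ

T_H = 1056 °F → (1056 − 32) × 5/9 = 568.89 °C = 842.04 K.
T_C = 100 °F → (100 − 32) × 5/9 = 37.78 °C = 310.93 K.
The Carnot efficiency is η = 1 − T_C/T_H = 1 − 310.93/842.04 = 0.6307.
Since Q_C/Q_H = T_C/T_H and Q_H = W/η, Q_C = W·T_C/(T_H − T_C) = 284 × 310.93/531.11 = 166 kJ.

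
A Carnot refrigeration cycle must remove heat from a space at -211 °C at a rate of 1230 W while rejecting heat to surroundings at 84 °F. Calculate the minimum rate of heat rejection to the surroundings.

T_H = 84 °F → (84 − 32) × 5/9 = 28.89 °C = 302.04 K.
T_C = -211 °C → -211 + 273.15 = 62.15 K.
For a reversible cycle Q_H/Q_C = T_H/T_C, so Q_H = Q_C·T_H/T_C = 1230 × 302.04/62.15 = 5980 W.

Q̇_H ≈ 5980 W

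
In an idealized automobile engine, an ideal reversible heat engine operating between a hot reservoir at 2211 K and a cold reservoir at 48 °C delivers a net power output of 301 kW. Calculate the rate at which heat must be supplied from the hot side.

Q̇_H ≈ 352 kW

T_C = 48 °C → 48 + 273.15 = 321.15 K.
Carnot efficiency: η = 1 − T_C/T_H = 1 − 321.15/2211.00 = 0.8547.
Q_H = W/η = 301/0.8547 = 352 kW.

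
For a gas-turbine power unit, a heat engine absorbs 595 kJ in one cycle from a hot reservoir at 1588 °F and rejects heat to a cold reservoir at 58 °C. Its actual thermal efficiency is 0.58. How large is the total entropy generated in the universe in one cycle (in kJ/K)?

ΔS_univ ≈ 0.2316 kJ/K

T_H = 1588 °F → (1588 − 32) × 5/9 = 864.44 °C = 1137.59 K.
T_C = 58 °C → 58 + 273.15 = 331.15 K.
W = η·Q_H = 0.58 × 595 = 345.1 kJ, so Q_C = Q_H − W = 249.9 kJ.
Reservoir entropy changes: ΔS_H = −Q_H/T_H = −595/1137.59 = -0.5230 kJ/K and ΔS_C = +Q_C/T_C = 249.9/331.15 = 0.7546 kJ/K.
ΔS_univ = −Q_H/T_H + Q_C/T_C = 0.2316 kJ/K (> 0, since η = 0.58 < η_Carnot = 0.709).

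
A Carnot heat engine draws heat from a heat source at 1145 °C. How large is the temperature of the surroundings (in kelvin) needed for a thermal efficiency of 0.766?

T_C ≈ 331.8 K

T_H = 1145 °C → 1145 + 273.15 = 1418.15 K.
From η = 1 − T_C/T_H, T_C = T_H·(1 − η) = 1418.15 × (1 − 0.766) = 331.8 K.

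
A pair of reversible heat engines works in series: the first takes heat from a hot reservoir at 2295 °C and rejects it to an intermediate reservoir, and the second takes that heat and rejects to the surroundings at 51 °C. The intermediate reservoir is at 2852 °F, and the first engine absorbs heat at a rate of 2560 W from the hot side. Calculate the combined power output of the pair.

T_H = 2295 °C → 2295 + 273.15 = 2568.15 K.
T_C = 51 °C → 51 + 273.15 = 324.15 K.
Two reversible stages in series are equivalent to a single Carnot engine between T_H and T_C, so η_total = 1 − T_C/T_H = 1 − 324.15/2568.15 = 0.8738.
W_total = η_total · Q_H = 0.8738 × 2560 = 2240 W.

Ẇ_total ≈ 2240 W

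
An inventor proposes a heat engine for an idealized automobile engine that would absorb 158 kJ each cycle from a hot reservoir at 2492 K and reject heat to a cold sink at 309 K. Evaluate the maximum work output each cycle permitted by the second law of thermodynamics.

W_max ≈ 138 kJ

No engine can exceed the Carnot limit: η_max = 1 − T_C/T_H = 1 − 309.00/2492.00 = 0.8760.
W_max = η_max · Q_H = 0.8760 × 158 = 138 kJ.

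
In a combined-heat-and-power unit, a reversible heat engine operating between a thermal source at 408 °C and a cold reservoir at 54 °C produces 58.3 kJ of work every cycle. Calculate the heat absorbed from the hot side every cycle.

Q_H ≈ 112 kJ

T_H = 408 °C → 408 + 273.15 = 681.15 K.
T_C = 54 °C → 54 + 273.15 = 327.15 K.
For a reversible engine, η = 1 − T_C/T_H = 1 − 327.15/681.15 = 0.5197.
Q_H = W/η = 58.3/0.5197 = 112 kJ.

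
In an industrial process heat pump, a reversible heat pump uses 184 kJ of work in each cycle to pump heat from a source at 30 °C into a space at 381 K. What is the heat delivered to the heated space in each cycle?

Q_H ≈ 901 kJ

T_C = 30 °C → 30 + 273.15 = 303.15 K.
COP_HP = T_H/(T_H − T_C) = 381.00/77.85 = 4.8940.
Q_H = COP_HP · W = 4.8940 × 184 = 901 kJ.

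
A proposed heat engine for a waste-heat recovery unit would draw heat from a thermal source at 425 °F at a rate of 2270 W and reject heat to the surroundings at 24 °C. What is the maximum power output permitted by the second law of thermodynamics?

Ẇ_max ≈ 898 W

T_H = 425 °F → (425 − 32) × 5/9 = 218.33 °C = 491.48 K.
T_C = 24 °C → 24 + 273.15 = 297.15 K.
The second-law ceiling is the Carnot efficiency, η_max = 1 − T_C/T_H = 1 − 297.15/491.48 = 0.3954.
W_max = η_max · Q_H = 0.3954 × 2270 = 898 W.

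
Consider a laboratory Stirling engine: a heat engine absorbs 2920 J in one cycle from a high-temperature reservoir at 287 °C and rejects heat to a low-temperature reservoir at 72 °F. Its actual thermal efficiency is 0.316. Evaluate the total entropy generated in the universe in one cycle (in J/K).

ΔS_univ ≈ 1.55 J/K

T_H = 287 °C → 287 + 273.15 = 560.15 K.
T_C = 72 °F → (72 − 32) × 5/9 = 22.22 °C = 295.37 K.
W = η·Q_H = 0.316 × 2920 = 922.7 J, so Q_C = Q_H − W = 1997 J.
Reservoir entropy changes: ΔS_H = −Q_H/T_H = −2920/560.15 = -5.213 J/K and ΔS_C = +Q_C/T_C = 1997/295.37 = 6.762 J/K.
ΔS_univ = −Q_H/T_H + Q_C/T_C = 1.55 J/K (> 0, since η = 0.316 < η_Carnot = 0.473).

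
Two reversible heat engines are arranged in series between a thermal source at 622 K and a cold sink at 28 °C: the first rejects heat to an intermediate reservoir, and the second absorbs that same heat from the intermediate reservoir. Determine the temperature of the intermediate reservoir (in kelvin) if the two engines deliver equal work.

T_C = 28 °C → 28 + 273.15 = 301.15 K.
For reversible stages Q_m = Q_H·(T_m/T_H). Setting W₁ = Q_H(1 − T_m/T_H) equal to W₂ = Q_m(1 − T_C/T_m) = Q_H·(T_m − T_C)/T_H gives T_H − T_m = T_m − T_C, so T_m = (T_H + T_C)/2 = (622.00 + 301.15)/2 = 462 K.

T_m ≈ 462 K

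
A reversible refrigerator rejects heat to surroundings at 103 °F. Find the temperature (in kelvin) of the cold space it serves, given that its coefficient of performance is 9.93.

T_C ≈ 284 K

T_H = 103 °F → (103 − 32) × 5/9 = 39.44 °C = 312.59 K.
COP_R = T_C/(T_H − T_C) ⇒ T_C = T_H·COP_R/(1 + COP_R) = 312.59 × 9.93/(1 + 9.93) = 284 K.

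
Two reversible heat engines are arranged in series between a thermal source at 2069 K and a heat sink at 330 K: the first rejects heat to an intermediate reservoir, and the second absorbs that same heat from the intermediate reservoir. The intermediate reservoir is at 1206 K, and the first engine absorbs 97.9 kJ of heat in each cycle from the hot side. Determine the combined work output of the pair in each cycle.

W_total ≈ 82.3 kJ

Two reversible stages in series are equivalent to a single Carnot engine between T_H and T_C, so η_total = 1 − T_C/T_H = 1 − 330.00/2069.00 = 0.8405.
W_total = η_total · Q_H = 0.8405 × 97.9 = 82.3 kJ.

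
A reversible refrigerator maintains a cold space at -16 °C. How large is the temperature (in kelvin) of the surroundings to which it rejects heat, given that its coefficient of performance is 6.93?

T_C = -16 °C → -16 + 273.15 = 257.15 K.
COP_R = T_C/(T_H − T_C) ⇒ T_H = T_C·(1 + 1/COP_R) = 257.15 × (1 + 1/6.93) = 294 K.

T_H ≈ 294 K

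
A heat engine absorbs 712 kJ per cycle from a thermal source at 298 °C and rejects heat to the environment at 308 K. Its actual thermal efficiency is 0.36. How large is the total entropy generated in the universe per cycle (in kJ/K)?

ΔS_univ ≈ 0.233 kJ/K

T_H = 298 °C → 298 + 273.15 = 571.15 K.
W = η·Q_H = 0.36 × 712 = 256.3 kJ, so Q_C = Q_H − W = 455.7 kJ.
The hot reservoir loses entropy Q_H/T_H = 712/571.15 = 1.247 kJ/K; the cold reservoir gains Q_C/T_C = 455.7/308.00 = 1.479 kJ/K.
ΔS_univ = −Q_H/T_H + Q_C/T_C = 0.233 kJ/K (> 0, since η = 0.36 < η_Carnot = 0.461).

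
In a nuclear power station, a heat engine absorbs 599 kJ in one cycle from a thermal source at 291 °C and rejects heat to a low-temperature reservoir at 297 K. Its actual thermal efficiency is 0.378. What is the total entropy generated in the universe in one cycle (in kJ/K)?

T_H = 291 °C → 291 + 273.15 = 564.15 K.
W = η·Q_H = 0.378 × 599 = 226.4 kJ, so Q_C = Q_H − W = 372.6 kJ.
The hot reservoir loses entropy Q_H/T_H = 599/564.15 = 1.062 kJ/K; the cold reservoir gains Q_C/T_C = 372.6/297.00 = 1.254 kJ/K.
ΔS_univ = −Q_H/T_H + Q_C/T_C = 0.193 kJ/K (> 0, since η = 0.378 < η_Carnot = 0.474).

ΔS_univ ≈ 0.193 kJ/K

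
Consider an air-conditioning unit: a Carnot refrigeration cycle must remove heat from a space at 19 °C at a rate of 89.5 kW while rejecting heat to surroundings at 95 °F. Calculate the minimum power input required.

Ẇ_in ≈ 4.90 kW

T_H = 95 °F → (95 − 32) × 5/9 = 35.00 °C = 308.15 K.
T_C = 19 °C → 19 + 273.15 = 292.15 K.
The reversible coefficient of performance is COP_R = T_C/(T_H − T_C) = 292.15/16.00 = 18.2594.
W = Q_C/COP_R = 89.5/18.2594 = 4.90 kW.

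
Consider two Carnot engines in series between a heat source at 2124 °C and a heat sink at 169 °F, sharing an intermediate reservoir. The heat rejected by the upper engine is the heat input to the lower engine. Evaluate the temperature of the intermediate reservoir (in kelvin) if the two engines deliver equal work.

T_H = 2124 °C → 2124 + 273.15 = 2397.15 K.
T_C = 169 °F → (169 − 32) × 5/9 = 76.11 °C = 349.26 K.
For reversible stages Q_m = Q_H·(T_m/T_H). Setting W₁ = Q_H(1 − T_m/T_H) equal to W₂ = Q_m(1 − T_C/T_m) = Q_H·(T_m − T_C)/T_H gives T_H − T_m = T_m − T_C, so T_m = (T_H + T_C)/2 = (2397.15 + 349.26)/2 = 1373 K.

T_m ≈ 1373 K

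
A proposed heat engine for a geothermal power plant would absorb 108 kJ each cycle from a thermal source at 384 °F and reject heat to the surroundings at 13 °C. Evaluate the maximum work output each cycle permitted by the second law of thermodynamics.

W_max ≈ 42.1 kJ

T_H = 384 °F → (384 − 32) × 5/9 = 195.56 °C = 468.71 K.
T_C = 13 °C → 13 + 273.15 = 286.15 K.
By the Carnot theorem, η_max = 1 − T_C/T_H = 1 − 286.15/468.71 = 0.3895.
W_max = η_max · Q_H = 0.3895 × 108 = 42.1 kJ.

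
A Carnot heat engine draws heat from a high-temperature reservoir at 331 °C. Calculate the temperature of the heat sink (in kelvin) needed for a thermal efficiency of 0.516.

T_H = 331 °C → 331 + 273.15 = 604.15 K.
From η = 1 − T_C/T_H, T_C = T_H·(1 − η) = 604.15 × (1 − 0.516) = 292 K.

T_C ≈ 292 K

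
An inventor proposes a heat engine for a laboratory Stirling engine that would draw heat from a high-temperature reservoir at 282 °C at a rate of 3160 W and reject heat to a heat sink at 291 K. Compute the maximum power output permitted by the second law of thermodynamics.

T_H = 282 °C → 282 + 273.15 = 555.15 K.
The second-law ceiling is the Carnot efficiency, η_max = 1 − T_C/T_H = 1 − 291.00/555.15 = 0.4758.
W_max = η_max · Q_H = 0.4758 × 3160 = 1500 W.

Ẇ_max ≈ 1500 W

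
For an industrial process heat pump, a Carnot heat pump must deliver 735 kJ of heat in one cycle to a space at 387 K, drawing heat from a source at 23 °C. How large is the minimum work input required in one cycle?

T_C = 23 °C → 23 + 273.15 = 296.15 K.
The Carnot heat-pump COP is COP_HP = T_H/(T_H − T_C) = 387.00/90.85 = 4.2598.
W = Q_H/COP_HP = 735/4.2598 = 173 kJ.

W_in ≈ 173 kJ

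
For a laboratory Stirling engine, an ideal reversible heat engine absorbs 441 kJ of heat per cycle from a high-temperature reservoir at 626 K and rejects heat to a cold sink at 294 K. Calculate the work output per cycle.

W ≈ 233.9 kJ

Carnot efficiency: η = 1 − T_C/T_H = 1 − 294.00/626.00 = 0.5304.
W = η·Q_H = 0.5304 × 441 = 233.9 kJ.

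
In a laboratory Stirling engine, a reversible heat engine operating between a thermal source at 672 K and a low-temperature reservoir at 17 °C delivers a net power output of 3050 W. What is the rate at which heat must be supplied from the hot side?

Q̇_H ≈ 5370 W

T_C = 17 °C → 17 + 273.15 = 290.15 K.
η_rev = 1 − T_C/T_H = 1 − 290.15/672.00 = 0.5682.
Q_H = W/η = 3050/0.5682 = 5370 W.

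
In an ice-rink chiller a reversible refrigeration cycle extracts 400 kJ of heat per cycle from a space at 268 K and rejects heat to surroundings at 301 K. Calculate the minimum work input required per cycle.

The reversible coefficient of performance is COP_R = T_C/(T_H − T_C) = 268.00/33.00 = 8.1212.
W = Q_C/COP_R = 400/8.1212 = 49.3 kJ.

W_in ≈ 49.3 kJ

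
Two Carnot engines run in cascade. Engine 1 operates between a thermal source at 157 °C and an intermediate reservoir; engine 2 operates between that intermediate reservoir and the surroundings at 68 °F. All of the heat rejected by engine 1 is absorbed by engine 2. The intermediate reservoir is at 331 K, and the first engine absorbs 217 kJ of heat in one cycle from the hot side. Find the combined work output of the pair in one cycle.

W_total ≈ 69.11 kJ

T_H = 157 °C → 157 + 273.15 = 430.15 K.
T_C = 68 °F → (68 − 32) × 5/9 = 20.00 °C = 293.15 K.
Two reversible stages in series are equivalent to a single Carnot engine between T_H and T_C, so η_total = 1 − T_C/T_H = 1 − 293.15/430.15 = 0.3185.
W_total = η_total · Q_H = 0.3185 × 217 = 69.11 kJ.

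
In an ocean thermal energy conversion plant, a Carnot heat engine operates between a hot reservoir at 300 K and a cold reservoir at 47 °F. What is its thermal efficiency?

T_C = 47 °F → (47 − 32) × 5/9 = 8.33 °C = 281.48 K.
The Carnot efficiency is η = 1 − T_C/T_H = 1 − 281.48/300.00 = 0.0617.

η ≈ 0.0617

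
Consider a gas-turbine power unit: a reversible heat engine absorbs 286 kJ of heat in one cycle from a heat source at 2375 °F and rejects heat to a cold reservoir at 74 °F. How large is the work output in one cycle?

T_H = 2375 °F → (2375 − 32) × 5/9 = 1301.67 °C = 1574.82 K.
T_C = 74 °F → (74 − 32) × 5/9 = 23.33 °C = 296.48 K.
For a reversible engine, η = 1 − T_C/T_H = 1 − 296.48/1574.82 = 0.8117.
W = η·Q_H = 0.8117 × 286 = 232 kJ.

W ≈ 232 kJ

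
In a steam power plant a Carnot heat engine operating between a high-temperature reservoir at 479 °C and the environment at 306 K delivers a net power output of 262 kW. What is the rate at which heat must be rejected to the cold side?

T_H = 479 °C → 479 + 273.15 = 752.15 K.
The Carnot efficiency is η = 1 − T_C/T_H = 1 − 306.00/752.15 = 0.5932.
Since Q_C/Q_H = T_C/T_H and Q_H = W/η, Q_C = W·T_C/(T_H − T_C) = 262 × 306.00/446.15 = 180 kW.

Q̇_C ≈ 180 kW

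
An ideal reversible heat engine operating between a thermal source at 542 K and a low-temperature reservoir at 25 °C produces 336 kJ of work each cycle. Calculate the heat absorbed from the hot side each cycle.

Q_H ≈ 746.8 kJ

T_C = 25 °C → 25 + 273.15 = 298.15 K.
Since the cycle is reversible, η = 1 − T_C/T_H = 1 − 298.15/542.00 = 0.4499.
Q_H = W/η = 336/0.4499 = 746.8 kJ.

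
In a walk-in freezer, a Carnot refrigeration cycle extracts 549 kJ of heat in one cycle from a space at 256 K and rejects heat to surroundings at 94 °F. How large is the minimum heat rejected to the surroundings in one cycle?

Q_H ≈ 660 kJ

T_H = 94 °F → (94 − 32) × 5/9 = 34.44 °C = 307.59 K.
For a reversible cycle Q_H/Q_C = T_H/T_C, so Q_H = Q_C·T_H/T_C = 549 × 307.59/256.00 = 660 kJ.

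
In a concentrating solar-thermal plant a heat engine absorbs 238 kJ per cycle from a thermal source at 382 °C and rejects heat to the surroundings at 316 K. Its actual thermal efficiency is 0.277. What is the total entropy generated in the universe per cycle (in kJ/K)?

ΔS_univ ≈ 0.1813 kJ/K

T_H = 382 °C → 382 + 273.15 = 655.15 K.
W = η·Q_H = 0.277 × 238 = 65.93 kJ, so Q_C = Q_H − W = 172.1 kJ.
The hot reservoir loses entropy Q_H/T_H = 238/655.15 = 0.3633 kJ/K; the cold reservoir gains Q_C/T_C = 172.1/316.00 = 0.5445 kJ/K.
ΔS_univ = −Q_H/T_H + Q_C/T_C = 0.1813 kJ/K (> 0, since η = 0.277 < η_Carnot = 0.518).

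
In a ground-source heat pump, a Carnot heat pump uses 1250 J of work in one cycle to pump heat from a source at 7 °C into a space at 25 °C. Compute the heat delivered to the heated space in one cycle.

T_H = 25 °C → 25 + 273.15 = 298.15 K.
T_C = 7 °C → 7 + 273.15 = 280.15 K.
Reversible heating COP: COP_HP = T_H/(T_H − T_C) = 298.15/18.00 = 16.5639.
Q_H = COP_HP · W = 16.5639 × 1250 = 20700 J.

Q_H ≈ 20700 J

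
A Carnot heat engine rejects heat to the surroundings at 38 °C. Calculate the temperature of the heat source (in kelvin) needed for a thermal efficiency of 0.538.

T_H ≈ 673 K

T_C = 38 °C → 38 + 273.15 = 311.15 K.
From η = 1 − T_C/T_H, solving for T_H gives T_H = T_C/(1 − η) = 311.15/(1 − 0.538) = 673 K.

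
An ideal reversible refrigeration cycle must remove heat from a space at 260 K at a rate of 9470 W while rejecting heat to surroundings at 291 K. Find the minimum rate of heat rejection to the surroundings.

For a reversible cycle Q_H/Q_C = T_H/T_C, so Q_H = Q_C·T_H/T_C = 9470 × 291.00/260.00 = 10600 W.

Q̇_H ≈ 10600 W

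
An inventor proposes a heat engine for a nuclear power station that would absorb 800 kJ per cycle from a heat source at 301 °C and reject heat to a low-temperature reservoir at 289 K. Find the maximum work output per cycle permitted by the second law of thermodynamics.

W_max ≈ 397.3 kJ

T_H = 301 °C → 301 + 273.15 = 574.15 K.
By the Carnot theorem, η_max = 1 − T_C/T_H = 1 − 289.00/574.15 = 0.4966.
W_max = η_max · Q_H = 0.4966 × 800 = 397.3 kJ.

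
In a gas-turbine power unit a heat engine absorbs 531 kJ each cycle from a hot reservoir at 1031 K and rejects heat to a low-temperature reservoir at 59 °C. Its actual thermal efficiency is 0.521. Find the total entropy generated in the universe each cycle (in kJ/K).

ΔS_univ ≈ 0.2507 kJ/K

T_C = 59 °C → 59 + 273.15 = 332.15 K.
W = η·Q_H = 0.521 × 531 = 276.7 kJ, so Q_C = Q_H − W = 254.3 kJ.
The hot reservoir loses entropy Q_H/T_H = 531/1031.00 = 0.5150 kJ/K; the cold reservoir gains Q_C/T_C = 254.3/332.15 = 0.7658 kJ/K.
ΔS_univ = −Q_H/T_H + Q_C/T_C = 0.2507 kJ/K (> 0, since η = 0.521 < η_Carnot = 0.678).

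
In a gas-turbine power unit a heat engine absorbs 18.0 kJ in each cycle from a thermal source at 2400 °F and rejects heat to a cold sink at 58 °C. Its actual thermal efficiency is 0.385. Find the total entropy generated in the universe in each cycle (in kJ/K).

T_H = 2400 °F → (2400 − 32) × 5/9 = 1315.56 °C = 1588.71 K.
T_C = 58 °C → 58 + 273.15 = 331.15 K.
W = η·Q_H = 0.385 × 18.0 = 6.930 kJ, so Q_C = Q_H − W = 11.07 kJ.
Reservoir entropy changes: ΔS_H = −Q_H/T_H = −18.0/1588.71 = -0.01133 kJ/K and ΔS_C = +Q_C/T_C = 11.07/331.15 = 0.03343 kJ/K.
ΔS_univ = −Q_H/T_H + Q_C/T_C = 0.0221 kJ/K (> 0, since η = 0.385 < η_Carnot = 0.792).

ΔS_univ ≈ 0.0221 kJ/K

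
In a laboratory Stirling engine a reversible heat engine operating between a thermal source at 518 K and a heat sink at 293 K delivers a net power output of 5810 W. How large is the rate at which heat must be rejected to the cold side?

Q̇_C ≈ 7570 W

For a reversible engine, η = 1 − T_C/T_H = 1 − 293.00/518.00 = 0.4344.
Since Q_C/Q_H = T_C/T_H and Q_H = W/η, Q_C = W·T_C/(T_H − T_C) = 5810 × 293.00/225.00 = 7570 W.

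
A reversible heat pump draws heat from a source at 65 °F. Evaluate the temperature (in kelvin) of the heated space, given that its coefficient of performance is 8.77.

T_C = 65 °F → (65 − 32) × 5/9 = 18.33 °C = 291.48 K.
COP_HP = T_H/(T_H − T_C) ⇒ T_H = T_C·COP_HP/(COP_HP − 1) = 291.48 × 8.77/(8.77 − 1) = 329 K.

T_H ≈ 329 K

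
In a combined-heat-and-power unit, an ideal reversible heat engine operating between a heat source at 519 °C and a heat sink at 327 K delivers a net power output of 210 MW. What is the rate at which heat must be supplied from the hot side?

Q̇_H ≈ 358 MW

T_H = 519 °C → 519 + 273.15 = 792.15 K.
Carnot efficiency: η = 1 − T_C/T_H = 1 − 327.00/792.15 = 0.5872.
Q_H = W/η = 210/0.5872 = 358 MW.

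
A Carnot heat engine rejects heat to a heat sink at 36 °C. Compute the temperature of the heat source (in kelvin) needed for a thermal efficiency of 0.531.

T_C = 36 °C → 36 + 273.15 = 309.15 K.
From η = 1 − T_C/T_H, solving for T_H gives T_H = T_C/(1 − η) = 309.15/(1 − 0.531) = 659 K.

T_H ≈ 659 K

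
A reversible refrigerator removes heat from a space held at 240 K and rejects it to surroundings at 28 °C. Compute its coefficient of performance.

COP_R ≈ 3.92

T_H = 28 °C → 28 + 273.15 = 301.15 K.
For a reversible refrigerator, COP_R = T_C/(T_H − T_C) = 240.00/(301.15 − 240.00) = 3.92.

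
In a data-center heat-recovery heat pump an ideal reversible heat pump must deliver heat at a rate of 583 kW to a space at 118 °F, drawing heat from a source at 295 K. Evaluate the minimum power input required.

Ẇ_in ≈ 47.1 kW

T_H = 118 °F → (118 − 32) × 5/9 = 47.78 °C = 320.93 K.
COP_HP = T_H/(T_H − T_C) = 320.93/25.93 = 12.3778.
W = Q_H/COP_HP = 583/12.3778 = 47.1 kW.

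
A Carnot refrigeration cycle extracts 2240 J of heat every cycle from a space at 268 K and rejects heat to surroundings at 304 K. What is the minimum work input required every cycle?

W_in ≈ 301 J

For a reversible refrigerator, COP_R = T_C/(T_H − T_C) = 268.00/36.00 = 7.4444.
W = Q_C/COP_R = 2240/7.4444 = 301 J.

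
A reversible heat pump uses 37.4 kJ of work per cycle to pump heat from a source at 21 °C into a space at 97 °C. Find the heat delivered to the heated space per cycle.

T_H = 97 °C → 97 + 273.15 = 370.15 K.
T_C = 21 °C → 21 + 273.15 = 294.15 K.
The Carnot heat-pump COP is COP_HP = T_H/(T_H − T_C) = 370.15/76.00 = 4.8704.
Q_H = COP_HP · W = 4.8704 × 37.4 = 182 kJ.

Q_H ≈ 182 kJ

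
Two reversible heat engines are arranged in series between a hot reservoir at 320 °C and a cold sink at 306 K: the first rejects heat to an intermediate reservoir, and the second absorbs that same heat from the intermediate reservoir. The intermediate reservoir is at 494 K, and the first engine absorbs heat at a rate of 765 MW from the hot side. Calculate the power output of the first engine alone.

T_H = 320 °C → 320 + 273.15 = 593.15 K.
First-stage efficiency η₁ = 1 − T_m/T_H = 1 − 494.00/593.15 = 0.1672.
W₁ = η₁·Q_H = 0.1672 × 765 = 127.9 MW.

Ẇ₁ ≈ 127.9 MW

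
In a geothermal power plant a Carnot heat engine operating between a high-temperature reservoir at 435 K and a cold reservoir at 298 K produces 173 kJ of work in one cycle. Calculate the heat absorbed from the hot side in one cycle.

For a reversible engine, η = 1 − T_C/T_H = 1 − 298.00/435.00 = 0.3149.
Q_H = W/η = 173/0.3149 = 549 kJ.

Q_H ≈ 549 kJ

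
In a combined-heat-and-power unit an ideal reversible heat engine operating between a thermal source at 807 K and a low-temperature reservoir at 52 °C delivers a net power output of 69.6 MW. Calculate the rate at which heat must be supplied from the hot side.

Q̇_H ≈ 117 MW

T_C = 52 °C → 52 + 273.15 = 325.15 K.
For a reversible engine, η = 1 − T_C/T_H = 1 − 325.15/807.00 = 0.5971.
Q_H = W/η = 69.6/0.5971 = 117 MW.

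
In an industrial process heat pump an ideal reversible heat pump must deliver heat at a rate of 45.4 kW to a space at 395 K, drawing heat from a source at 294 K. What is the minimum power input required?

Ẇ_in ≈ 11.6 kW

For a reversible heat pump, COP_HP = T_H/(T_H − T_C) = 395.00/101.00 = 3.9109.
W = Q_H/COP_HP = 45.4/3.9109 = 11.6 kW.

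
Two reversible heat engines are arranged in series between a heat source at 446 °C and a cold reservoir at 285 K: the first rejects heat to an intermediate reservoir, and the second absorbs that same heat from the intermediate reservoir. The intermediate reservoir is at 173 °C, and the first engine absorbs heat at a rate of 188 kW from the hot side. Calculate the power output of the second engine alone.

Ẇ₂ ≈ 42.1 kW

T_H = 446 °C → 446 + 273.15 = 719.15 K.
T_m = 173 °C → 173 + 273.15 = 446.15 K.
Heat entering the second stage: Q_m = Q_H·(T_m/T_H) = 188 × 446.15/719.15 = 117 kW.
Second-stage efficiency η₂ = 1 − T_C/T_m = 1 − 285.00/446.15 = 0.3612, so W₂ = η₂·Q_m = 42.1 kW.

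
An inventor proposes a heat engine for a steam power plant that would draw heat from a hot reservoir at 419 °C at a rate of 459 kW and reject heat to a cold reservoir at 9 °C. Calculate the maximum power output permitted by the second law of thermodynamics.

Ẇ_max ≈ 271.9 kW

T_H = 419 °C → 419 + 273.15 = 692.15 K.
T_C = 9 °C → 9 + 273.15 = 282.15 K.
No engine can exceed the Carnot limit: η_max = 1 − T_C/T_H = 1 − 282.15/692.15 = 0.5924.
W_max = η_max · Q_H = 0.5924 × 459 = 271.9 kW.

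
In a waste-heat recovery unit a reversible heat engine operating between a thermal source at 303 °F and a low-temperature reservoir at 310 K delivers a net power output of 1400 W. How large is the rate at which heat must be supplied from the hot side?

Q̇_H ≈ 5220 W

T_H = 303 °F → (303 − 32) × 5/9 = 150.56 °C = 423.71 K.
The Carnot efficiency is η = 1 − T_C/T_H = 1 − 310.00/423.71 = 0.2684.
Q_H = W/η = 1400/0.2684 = 5220 W.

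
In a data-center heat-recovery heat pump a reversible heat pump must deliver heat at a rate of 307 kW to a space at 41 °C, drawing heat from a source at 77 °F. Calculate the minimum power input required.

T_H = 41 °C → 41 + 273.15 = 314.15 K.
T_C = 77 °F → (77 − 32) × 5/9 = 25.00 °C = 298.15 K.
Reversible heating COP: COP_HP = T_H/(T_H − T_C) = 314.15/16.00 = 19.6344.
W = Q_H/COP_HP = 307/19.6344 = 15.6 kW.

Ẇ_in ≈ 15.6 kW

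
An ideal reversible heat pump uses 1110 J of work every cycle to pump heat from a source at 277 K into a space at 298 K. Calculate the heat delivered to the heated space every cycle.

Q_H ≈ 15800 J

For a reversible heat pump, COP_HP = T_H/(T_H − T_C) = 298.00/21.00 = 14.1905.
Q_H = COP_HP · W = 14.1905 × 1110 = 15800 J.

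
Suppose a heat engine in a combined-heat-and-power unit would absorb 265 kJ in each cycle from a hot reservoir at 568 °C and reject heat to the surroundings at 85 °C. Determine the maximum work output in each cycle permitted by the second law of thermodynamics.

W_max ≈ 152.2 kJ

T_H = 568 °C → 568 + 273.15 = 841.15 K.
T_C = 85 °C → 85 + 273.15 = 358.15 K.
No engine can exceed the Carnot limit: η_max = 1 − T_C/T_H = 1 − 358.15/841.15 = 0.5742.
W_max = η_max · Q_H = 0.5742 × 265 = 152.2 kJ.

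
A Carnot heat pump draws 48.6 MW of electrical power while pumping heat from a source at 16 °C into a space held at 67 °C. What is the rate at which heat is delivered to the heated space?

Q̇_H ≈ 324 MW

T_H = 67 °C → 67 + 273.15 = 340.15 K.
T_C = 16 °C → 16 + 273.15 = 289.15 K.
COP_HP = T_H/(T_H − T_C) = 340.15/51.00 = 6.6696.
Q_H = COP_HP · W = 6.6696 × 48.6 = 324 MW.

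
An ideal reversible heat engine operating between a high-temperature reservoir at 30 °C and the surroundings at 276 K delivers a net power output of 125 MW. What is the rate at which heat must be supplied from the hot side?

Q̇_H ≈ 1400 MW

T_H = 30 °C → 30 + 273.15 = 303.15 K.
For a reversible engine, η = 1 − T_C/T_H = 1 − 276.00/303.15 = 0.0896.
Q_H = W/η = 125/0.0896 = 1400 MW.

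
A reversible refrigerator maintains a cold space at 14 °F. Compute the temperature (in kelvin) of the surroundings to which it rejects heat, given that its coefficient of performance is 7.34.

T_H ≈ 299 K

T_C = 14 °F → (14 − 32) × 5/9 = -10.00 °C = 263.15 K.
COP_R = T_C/(T_H − T_C) ⇒ T_H = T_C·(1 + 1/COP_R) = 263.15 × (1 + 1/7.34) = 299 K.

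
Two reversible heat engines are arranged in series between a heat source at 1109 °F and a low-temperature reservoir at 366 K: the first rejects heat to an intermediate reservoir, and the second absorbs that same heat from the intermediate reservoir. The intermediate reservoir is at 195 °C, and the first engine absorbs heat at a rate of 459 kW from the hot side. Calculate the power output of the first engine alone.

Ẇ₁ ≈ 212.4 kW

T_H = 1109 °F → (1109 − 32) × 5/9 = 598.33 °C = 871.48 K.
T_m = 195 °C → 195 + 273.15 = 468.15 K.
First-stage efficiency η₁ = 1 − T_m/T_H = 1 − 468.15/871.48 = 0.4628.
W₁ = η₁·Q_H = 0.4628 × 459 = 212.4 kW.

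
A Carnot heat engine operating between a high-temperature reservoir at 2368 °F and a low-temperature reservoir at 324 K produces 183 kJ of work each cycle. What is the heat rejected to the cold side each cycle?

T_H = 2368 °F → (2368 − 32) × 5/9 = 1297.78 °C = 1570.93 K.
Carnot efficiency: η = 1 − T_C/T_H = 1 − 324.00/1570.93 = 0.7938.
Since Q_C/Q_H = T_C/T_H and Q_H = W/η, Q_C = W·T_C/(T_H − T_C) = 183 × 324.00/1246.93 = 47.6 kJ.

Q_C ≈ 47.6 kJ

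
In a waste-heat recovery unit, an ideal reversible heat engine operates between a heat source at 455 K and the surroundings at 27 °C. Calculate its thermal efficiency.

η ≈ 0.340

T_C = 27 °C → 27 + 273.15 = 300.15 K.
Since the cycle is reversible, η = 1 − T_C/T_H = 1 − 300.15/455.00 = 0.340.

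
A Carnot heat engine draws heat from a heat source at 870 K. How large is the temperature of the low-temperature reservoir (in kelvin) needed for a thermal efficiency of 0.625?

From η = 1 − T_C/T_H, T_C = T_H·(1 − η) = 870.00 × (1 − 0.625) = 326 K.

T_C ≈ 326 K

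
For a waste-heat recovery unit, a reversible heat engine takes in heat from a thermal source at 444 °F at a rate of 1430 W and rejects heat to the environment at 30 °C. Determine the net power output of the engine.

T_H = 444 °F → (444 − 32) × 5/9 = 228.89 °C = 502.04 K.
T_C = 30 °C → 30 + 273.15 = 303.15 K.
For a reversible engine, η = 1 − T_C/T_H = 1 − 303.15/502.04 = 0.3962.
W = η·Q_H = 0.3962 × 1430 = 567 W.

Ẇ ≈ 567 W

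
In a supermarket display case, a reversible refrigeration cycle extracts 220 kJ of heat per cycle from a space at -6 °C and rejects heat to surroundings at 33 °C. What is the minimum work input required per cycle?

W_in ≈ 32.12 kJ

T_H = 33 °C → 33 + 273.15 = 306.15 K.
T_C = -6 °C → -6 + 273.15 = 267.15 K.
For a reversible refrigerator, COP_R = T_C/(T_H − T_C) = 267.15/39.00 = 6.8500.
W = Q_C/COP_R = 220/6.8500 = 32.12 kJ.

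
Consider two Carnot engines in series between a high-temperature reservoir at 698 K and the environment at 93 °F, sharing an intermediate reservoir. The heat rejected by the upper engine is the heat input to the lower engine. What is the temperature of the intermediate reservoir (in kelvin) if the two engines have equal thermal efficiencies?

T_m ≈ 463 K

T_C = 93 °F → (93 − 32) × 5/9 = 33.89 °C = 307.04 K.
Equal efficiencies require 1 − T_m/T_H = 1 − T_C/T_m, i.e. T_m/T_H = T_C/T_m, so T_m = √(T_H·T_C) = √(698.00 × 307.04) = 463 K.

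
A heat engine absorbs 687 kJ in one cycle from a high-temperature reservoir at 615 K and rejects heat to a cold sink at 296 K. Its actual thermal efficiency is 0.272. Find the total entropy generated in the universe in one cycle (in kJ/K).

ΔS_univ ≈ 0.573 kJ/K

W = η·Q_H = 0.272 × 687 = 186.9 kJ, so Q_C = Q_H − W = 500.1 kJ.
Reservoir entropy changes: ΔS_H = −Q_H/T_H = −687/615.00 = -1.117 kJ/K and ΔS_C = +Q_C/T_C = 500.1/296.00 = 1.690 kJ/K.
ΔS_univ = −Q_H/T_H + Q_C/T_C = 0.573 kJ/K (> 0, since η = 0.272 < η_Carnot = 0.519).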